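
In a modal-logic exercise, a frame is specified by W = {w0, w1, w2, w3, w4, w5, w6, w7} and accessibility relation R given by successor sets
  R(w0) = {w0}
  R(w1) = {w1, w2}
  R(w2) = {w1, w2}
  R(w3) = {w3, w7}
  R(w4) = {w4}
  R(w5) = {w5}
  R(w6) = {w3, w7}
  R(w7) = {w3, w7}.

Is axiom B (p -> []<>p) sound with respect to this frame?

No

By correspondence theory, B is valid on a frame iff R is symmetric.
Symmetric: no — w6 R w3 but not w3 R w6.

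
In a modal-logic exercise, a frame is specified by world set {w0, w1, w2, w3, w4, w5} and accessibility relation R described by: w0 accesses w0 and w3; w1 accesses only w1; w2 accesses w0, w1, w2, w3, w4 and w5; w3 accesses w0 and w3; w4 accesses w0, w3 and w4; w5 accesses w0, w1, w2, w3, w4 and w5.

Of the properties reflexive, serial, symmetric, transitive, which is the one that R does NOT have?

Reflexive: yes — every world is R-related to itself.
Serial: yes — every world has a successor (e.g. w0 R w0).
Symmetric: no — w2 R w0 but not w0 R w2.
Transitive: yes — every two-step R-path is closed by a direct edge.
Only symmetric fails.

symmetric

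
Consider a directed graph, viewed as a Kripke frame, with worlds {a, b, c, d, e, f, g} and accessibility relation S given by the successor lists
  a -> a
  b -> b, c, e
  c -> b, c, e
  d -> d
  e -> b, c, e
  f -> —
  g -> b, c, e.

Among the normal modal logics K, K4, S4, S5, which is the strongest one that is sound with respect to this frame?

K4

Transitive (axiom 4): yes — every two-step S-path is closed by a direct edge.
Reflexive (axiom T): no — f is not related to itself.
Euclidean (axiom 5): yes — any two successors of a common world are S-related.
So F validates K, K4; S4 would additionally require S to be reflexive. The strongest is K4.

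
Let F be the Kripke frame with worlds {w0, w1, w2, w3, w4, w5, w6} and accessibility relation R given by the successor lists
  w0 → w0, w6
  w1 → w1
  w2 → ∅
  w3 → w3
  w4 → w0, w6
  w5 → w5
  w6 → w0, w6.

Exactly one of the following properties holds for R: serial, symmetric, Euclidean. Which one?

Serial: no — w2 has no R-successor.
Symmetric: no — w4 R w0 but not w0 R w4.
Euclidean: yes — any two successors of a common world are R-related.
Only Euclidean holds.

Euclidean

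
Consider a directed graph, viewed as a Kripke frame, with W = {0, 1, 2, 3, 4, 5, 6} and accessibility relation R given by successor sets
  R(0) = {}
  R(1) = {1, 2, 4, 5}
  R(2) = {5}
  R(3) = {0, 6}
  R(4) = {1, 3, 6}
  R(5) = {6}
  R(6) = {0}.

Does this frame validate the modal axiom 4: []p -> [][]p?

No

The schema 4 characterises exactly the transitive frames.
Transitive: no — 1 R 4 and 4 R 3, but not 1 R 3.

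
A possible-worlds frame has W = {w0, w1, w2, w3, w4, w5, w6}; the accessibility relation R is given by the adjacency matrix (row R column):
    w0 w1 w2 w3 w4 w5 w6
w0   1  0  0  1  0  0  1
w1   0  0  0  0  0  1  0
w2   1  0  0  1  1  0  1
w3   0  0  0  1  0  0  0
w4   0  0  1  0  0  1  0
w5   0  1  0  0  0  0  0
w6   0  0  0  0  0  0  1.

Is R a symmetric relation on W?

No

Symmetric: no — w0 R w3 but not w3 R w0.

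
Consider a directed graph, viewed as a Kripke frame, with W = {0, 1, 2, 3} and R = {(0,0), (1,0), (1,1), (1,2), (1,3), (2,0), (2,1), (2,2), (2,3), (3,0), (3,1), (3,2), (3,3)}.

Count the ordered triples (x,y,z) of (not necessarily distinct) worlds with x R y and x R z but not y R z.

Enumerating: (1,0,1), (1,0,2), (1,0,3), (2,0,1), (2,0,2), (2,0,3), (3,0,1), (3,0,2), (3,0,3).

9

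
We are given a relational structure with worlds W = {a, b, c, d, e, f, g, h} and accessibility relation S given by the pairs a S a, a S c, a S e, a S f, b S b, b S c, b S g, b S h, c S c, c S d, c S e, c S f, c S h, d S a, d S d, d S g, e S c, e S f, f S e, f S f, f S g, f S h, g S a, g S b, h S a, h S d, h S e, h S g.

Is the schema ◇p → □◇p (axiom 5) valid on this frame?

The schema 5 characterises exactly the Euclidean frames.
Euclidean: no — a S f and a S c, but not f S c.

No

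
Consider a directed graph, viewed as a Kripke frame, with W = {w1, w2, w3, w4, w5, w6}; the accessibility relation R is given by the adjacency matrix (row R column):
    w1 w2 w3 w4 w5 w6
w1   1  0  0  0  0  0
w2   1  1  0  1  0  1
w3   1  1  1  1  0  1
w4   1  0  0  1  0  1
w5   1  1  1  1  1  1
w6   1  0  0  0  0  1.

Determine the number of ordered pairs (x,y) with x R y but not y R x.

15

Enumerating: (w2,w1), (w2,w4), (w2,w6), (w3,w1), (w3,w2), (w3,w4), (w3,w6), (w4,w1), (w4,w6), (w5,w1), (w5,w2), (w5,w3), (w5,w4), (w5,w6), (w6,w1).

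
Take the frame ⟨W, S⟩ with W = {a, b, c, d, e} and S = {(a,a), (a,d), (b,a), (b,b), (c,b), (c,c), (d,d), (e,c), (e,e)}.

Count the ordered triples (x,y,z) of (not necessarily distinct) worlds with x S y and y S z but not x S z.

3

Enumerating: (b,a,d), (c,b,a), (e,c,b).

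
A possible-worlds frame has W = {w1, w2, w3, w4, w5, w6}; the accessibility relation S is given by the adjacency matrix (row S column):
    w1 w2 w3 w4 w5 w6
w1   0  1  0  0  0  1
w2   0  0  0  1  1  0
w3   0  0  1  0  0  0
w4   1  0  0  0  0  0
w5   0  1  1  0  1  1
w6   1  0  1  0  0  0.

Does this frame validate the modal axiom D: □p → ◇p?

Yes

The schema D characterises exactly the serial frames.
Serial: yes — every world has a successor (e.g. w1 S w2).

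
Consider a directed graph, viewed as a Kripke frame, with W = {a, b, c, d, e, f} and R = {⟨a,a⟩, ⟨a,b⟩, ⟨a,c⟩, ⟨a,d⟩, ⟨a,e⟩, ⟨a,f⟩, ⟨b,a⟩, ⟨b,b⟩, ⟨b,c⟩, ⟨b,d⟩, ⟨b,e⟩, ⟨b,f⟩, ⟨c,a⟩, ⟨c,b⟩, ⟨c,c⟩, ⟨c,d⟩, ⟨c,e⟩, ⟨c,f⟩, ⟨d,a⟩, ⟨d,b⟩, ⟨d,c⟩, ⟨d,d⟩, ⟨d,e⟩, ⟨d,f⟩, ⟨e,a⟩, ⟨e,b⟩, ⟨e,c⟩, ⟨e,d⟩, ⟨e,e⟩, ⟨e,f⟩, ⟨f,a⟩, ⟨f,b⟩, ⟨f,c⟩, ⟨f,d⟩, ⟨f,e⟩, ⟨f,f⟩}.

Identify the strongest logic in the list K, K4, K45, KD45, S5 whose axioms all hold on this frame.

S5

Transitive (axiom 4): yes — every two-step R-path is closed by a direct edge.
Euclidean (axiom 5): yes — any two successors of a common world are R-related.
Serial (axiom D): yes — every world has a successor (e.g. a R a).
Reflexive (axiom T): yes — every world is R-related to itself.
So F validates K, K4, K45, KD45, S5. The strongest is S5.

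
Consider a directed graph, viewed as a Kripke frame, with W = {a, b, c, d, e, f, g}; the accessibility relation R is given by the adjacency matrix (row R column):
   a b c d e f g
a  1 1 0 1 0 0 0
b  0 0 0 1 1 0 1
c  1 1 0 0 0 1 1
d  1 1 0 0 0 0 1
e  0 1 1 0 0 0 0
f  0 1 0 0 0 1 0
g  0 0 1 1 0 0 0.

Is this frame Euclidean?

No

Euclidean: no — b R d and b R e, but not d R e.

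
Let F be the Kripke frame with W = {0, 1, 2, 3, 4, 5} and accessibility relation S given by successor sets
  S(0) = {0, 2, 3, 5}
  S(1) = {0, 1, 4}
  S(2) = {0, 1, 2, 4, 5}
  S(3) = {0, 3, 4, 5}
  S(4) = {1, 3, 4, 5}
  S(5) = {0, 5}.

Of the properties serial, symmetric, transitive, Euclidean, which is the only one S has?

serial

Serial: yes — every world has a successor (e.g. 0 S 0).
Symmetric: no — 1 S 0 but not 0 S 1.
Transitive: no — 0 S 2 and 2 S 1, but not 0 S 1.
Euclidean: no — 0 S 2 and 0 S 3, but not 2 S 3.
Only serial holds.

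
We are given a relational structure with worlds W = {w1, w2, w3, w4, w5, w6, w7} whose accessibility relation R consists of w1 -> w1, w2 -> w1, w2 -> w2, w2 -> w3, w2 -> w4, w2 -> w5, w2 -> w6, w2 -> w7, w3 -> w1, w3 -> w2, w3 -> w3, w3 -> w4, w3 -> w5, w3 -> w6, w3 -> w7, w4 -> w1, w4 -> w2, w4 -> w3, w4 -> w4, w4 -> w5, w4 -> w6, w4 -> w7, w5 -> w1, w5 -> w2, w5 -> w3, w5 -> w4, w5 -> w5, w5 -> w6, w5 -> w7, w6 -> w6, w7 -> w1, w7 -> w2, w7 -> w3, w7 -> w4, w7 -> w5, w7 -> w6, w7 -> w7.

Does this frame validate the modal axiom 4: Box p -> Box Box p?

Axiom 4 corresponds to the accessibility relation being transitive.
Transitive: yes — every two-step R-path is closed by a direct edge.

Yes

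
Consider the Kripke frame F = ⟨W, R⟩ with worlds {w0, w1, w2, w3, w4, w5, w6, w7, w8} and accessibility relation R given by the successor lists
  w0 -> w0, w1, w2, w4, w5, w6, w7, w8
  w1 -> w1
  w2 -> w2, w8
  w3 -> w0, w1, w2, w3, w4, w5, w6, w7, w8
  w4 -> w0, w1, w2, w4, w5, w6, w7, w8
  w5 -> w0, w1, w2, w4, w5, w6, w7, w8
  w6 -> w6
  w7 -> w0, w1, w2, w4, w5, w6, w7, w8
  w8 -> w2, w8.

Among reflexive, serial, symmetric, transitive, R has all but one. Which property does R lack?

symmetric

Reflexive: yes — every world is R-related to itself.
Serial: yes — every world has a successor (e.g. w0 R w0).
Symmetric: no — w0 R w1 but not w1 R w0.
Transitive: yes — every two-step R-path is closed by a direct edge.
Only symmetric fails.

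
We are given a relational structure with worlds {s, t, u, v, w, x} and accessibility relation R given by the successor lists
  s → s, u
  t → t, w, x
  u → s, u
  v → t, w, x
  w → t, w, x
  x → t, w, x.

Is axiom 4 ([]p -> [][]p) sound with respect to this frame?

The schema 4 characterises exactly the transitive frames.
Transitive: yes — every two-step R-path is closed by a direct edge.

Yes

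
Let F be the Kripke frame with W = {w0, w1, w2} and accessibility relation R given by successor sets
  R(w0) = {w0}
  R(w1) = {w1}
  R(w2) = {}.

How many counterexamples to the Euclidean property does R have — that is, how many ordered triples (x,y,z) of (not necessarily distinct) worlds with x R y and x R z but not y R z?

0

R is Euclidean; there are no such tuples.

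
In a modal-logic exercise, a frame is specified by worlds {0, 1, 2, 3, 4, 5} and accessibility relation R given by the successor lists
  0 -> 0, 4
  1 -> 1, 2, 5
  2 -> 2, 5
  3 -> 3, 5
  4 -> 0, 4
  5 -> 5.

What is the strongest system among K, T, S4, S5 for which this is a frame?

Reflexive (axiom T): yes — every world is R-related to itself.
Transitive (axiom 4): yes — every two-step R-path is closed by a direct edge.
Euclidean (axiom 5): no — 1 R 5 and 1 R 2, but not 5 R 2.
So F validates K, T, S4; S5 would additionally require R to be Euclidean. The strongest is S4.

S4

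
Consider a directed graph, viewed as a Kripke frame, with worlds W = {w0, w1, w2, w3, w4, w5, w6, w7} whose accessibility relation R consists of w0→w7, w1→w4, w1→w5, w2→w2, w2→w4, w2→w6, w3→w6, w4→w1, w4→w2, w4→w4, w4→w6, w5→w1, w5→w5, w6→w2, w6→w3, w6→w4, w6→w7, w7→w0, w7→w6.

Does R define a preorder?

Reflexive: no — w0 is not related to itself.
Transitive: no — w0 R w7 and w7 R w6, but not w0 R w6.
So R is not a preorder.

No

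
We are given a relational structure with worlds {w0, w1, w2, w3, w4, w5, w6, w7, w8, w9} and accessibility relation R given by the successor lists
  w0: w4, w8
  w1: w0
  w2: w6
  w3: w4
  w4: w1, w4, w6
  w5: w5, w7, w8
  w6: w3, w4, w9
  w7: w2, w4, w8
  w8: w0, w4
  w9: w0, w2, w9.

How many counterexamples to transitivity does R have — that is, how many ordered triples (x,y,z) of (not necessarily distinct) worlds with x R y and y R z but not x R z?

31

Enumerating: (w0,w4,w1), (w0,w4,w6), (w0,w8,w0), (w1,w0,w4), (w1,w0,w8), (w2,w6,w3), (w2,w6,w4), (w2,w6,w9), (w3,w4,w1), (w3,w4,w6), (w4,w1,w0), (w4,w6,w3), … and 19 more.
Total: 31.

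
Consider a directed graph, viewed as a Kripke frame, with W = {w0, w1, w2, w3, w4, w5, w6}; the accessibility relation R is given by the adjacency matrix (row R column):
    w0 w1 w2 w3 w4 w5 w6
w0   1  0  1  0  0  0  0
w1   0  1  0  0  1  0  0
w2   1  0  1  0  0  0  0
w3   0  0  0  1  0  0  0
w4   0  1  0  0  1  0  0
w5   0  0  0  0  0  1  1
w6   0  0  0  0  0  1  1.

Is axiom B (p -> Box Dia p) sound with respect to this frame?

Yes

Axiom B corresponds to the accessibility relation being symmetric.
Symmetric: yes — every pair in R has its reverse in R.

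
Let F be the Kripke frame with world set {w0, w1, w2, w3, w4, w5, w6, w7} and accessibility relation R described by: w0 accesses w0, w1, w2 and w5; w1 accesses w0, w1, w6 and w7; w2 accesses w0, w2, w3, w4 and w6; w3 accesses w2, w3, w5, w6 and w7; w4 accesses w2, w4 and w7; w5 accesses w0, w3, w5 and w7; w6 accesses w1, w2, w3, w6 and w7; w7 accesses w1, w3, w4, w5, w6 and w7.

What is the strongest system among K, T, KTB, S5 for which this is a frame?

KTB

Reflexive (axiom T): yes — every world is R-related to itself.
Symmetric (axiom B): yes — every pair in R has its reverse in R.
Euclidean (axiom 5): no — w0 R w1 and w0 R w2, but not w1 R w2.
So F validates K, T, KTB; S5 would additionally require R to be Euclidean. The strongest is KTB.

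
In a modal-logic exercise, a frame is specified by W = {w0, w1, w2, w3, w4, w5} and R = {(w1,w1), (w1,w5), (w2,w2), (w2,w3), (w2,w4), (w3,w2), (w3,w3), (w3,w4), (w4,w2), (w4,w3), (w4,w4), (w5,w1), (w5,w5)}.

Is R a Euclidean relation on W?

Yes

Euclidean: yes — any two successors of a common world are R-related.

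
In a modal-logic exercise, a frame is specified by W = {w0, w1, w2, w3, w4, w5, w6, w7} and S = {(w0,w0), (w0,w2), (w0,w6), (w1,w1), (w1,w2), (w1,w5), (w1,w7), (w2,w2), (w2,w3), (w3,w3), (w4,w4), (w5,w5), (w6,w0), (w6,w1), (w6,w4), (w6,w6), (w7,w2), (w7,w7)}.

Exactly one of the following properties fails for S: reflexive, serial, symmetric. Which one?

Reflexive: yes — every world is S-related to itself.
Serial: yes — every world has a successor (e.g. w0 S w0).
Symmetric: no — w0 S w2 but not w2 S w0.
Only symmetric fails.

symmetric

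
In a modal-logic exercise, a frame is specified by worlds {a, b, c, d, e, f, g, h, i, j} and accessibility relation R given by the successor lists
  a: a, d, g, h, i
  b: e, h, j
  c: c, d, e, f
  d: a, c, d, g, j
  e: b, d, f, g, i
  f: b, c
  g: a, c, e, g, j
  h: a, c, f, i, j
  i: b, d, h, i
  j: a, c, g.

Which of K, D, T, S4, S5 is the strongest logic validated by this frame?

D

Serial (axiom D): yes — every world has a successor (e.g. a R a).
Reflexive (axiom T): no — b is not related to itself.
Transitive (axiom 4): no — a R d and d R c, but not a R c.
Euclidean (axiom 5): no — a R d and a R h, but not d R h.
So F validates K, D; T would additionally require R to be reflexive. The strongest is D.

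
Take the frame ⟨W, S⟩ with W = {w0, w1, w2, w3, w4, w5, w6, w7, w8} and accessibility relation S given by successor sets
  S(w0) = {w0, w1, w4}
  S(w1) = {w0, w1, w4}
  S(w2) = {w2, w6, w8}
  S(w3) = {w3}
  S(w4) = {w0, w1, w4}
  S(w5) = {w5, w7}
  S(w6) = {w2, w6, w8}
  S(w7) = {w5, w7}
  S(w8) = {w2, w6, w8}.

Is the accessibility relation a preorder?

Reflexive: yes — every world is S-related to itself.
Transitive: yes — every two-step S-path is closed by a direct edge.
So S is a preorder.

Yes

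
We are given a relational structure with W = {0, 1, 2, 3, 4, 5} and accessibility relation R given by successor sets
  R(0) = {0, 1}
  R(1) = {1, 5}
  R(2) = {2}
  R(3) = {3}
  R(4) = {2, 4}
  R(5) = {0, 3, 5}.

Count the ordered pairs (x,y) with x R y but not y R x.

5

Enumerating: (0,1), (1,5), (4,2), (5,0), (5,3).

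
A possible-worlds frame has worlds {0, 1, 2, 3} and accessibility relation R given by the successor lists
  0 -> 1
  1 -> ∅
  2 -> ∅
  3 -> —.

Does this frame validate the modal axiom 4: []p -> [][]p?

Axiom 4 corresponds to the accessibility relation being transitive.
Transitive: yes — every two-step R-path is closed by a direct edge.

Yes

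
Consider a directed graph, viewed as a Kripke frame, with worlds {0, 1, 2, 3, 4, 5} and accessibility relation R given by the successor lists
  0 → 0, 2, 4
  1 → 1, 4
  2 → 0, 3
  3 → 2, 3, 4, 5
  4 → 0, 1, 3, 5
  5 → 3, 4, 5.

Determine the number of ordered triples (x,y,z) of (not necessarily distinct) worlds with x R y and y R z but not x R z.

Enumerating: (0,2,3), (0,4,1), (0,4,3), (0,4,5), (1,4,0), (1,4,3), (1,4,5), (2,0,2), (2,0,4), (2,3,2), (2,3,4), (2,3,5), … and 12 more.
Total: 24.

24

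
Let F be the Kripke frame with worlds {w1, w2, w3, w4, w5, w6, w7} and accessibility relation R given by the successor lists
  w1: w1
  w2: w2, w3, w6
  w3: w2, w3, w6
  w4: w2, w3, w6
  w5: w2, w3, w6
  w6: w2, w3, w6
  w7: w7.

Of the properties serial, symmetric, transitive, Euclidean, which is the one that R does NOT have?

symmetric

Serial: yes — every world has a successor (e.g. w1 R w1).
Symmetric: no — w4 R w2 but not w2 R w4.
Transitive: yes — every two-step R-path is closed by a direct edge.
Euclidean: yes — any two successors of a common world are R-related.
Only symmetric fails.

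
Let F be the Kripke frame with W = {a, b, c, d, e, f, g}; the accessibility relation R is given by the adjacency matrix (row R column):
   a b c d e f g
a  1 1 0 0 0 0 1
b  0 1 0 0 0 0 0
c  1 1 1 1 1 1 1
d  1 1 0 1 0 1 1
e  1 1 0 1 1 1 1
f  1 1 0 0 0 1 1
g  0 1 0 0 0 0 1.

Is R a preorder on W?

Reflexive: yes — every world is R-related to itself.
Transitive: yes — every two-step R-path is closed by a direct edge.
So R is a preorder.

Yes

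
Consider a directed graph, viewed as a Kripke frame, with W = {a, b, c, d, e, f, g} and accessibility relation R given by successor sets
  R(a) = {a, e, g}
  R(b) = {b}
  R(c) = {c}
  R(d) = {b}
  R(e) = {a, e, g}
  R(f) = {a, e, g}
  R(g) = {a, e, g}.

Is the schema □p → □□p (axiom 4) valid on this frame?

The schema 4 characterises exactly the transitive frames.
Transitive: yes — every two-step R-path is closed by a direct edge.

Yes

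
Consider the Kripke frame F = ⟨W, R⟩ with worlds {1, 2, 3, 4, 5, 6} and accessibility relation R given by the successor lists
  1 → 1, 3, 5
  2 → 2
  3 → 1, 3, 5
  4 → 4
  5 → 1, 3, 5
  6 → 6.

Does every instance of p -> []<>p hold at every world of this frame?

Yes

The schema B characterises exactly the symmetric frames.
Symmetric: yes — every pair in R has its reverse in R.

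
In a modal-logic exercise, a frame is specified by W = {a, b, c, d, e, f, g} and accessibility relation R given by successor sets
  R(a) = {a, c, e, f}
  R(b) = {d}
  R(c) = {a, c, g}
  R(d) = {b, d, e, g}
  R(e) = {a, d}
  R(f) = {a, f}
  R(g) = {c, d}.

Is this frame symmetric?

Symmetric: yes — every pair in R has its reverse in R.

Yes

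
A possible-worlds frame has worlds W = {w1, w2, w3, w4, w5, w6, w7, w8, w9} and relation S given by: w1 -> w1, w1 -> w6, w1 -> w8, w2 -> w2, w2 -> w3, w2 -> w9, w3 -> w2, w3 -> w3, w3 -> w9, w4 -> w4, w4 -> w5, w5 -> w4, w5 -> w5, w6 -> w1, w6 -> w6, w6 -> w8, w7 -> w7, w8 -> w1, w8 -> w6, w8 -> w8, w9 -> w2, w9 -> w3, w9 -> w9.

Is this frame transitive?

Transitive: yes — every two-step S-path is closed by a direct edge.

Yes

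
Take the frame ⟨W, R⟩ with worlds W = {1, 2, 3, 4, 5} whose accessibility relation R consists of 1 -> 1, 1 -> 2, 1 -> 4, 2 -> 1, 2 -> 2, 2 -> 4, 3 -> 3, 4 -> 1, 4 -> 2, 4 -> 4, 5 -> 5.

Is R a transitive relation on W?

Yes

Transitive: yes — every two-step R-path is closed by a direct edge.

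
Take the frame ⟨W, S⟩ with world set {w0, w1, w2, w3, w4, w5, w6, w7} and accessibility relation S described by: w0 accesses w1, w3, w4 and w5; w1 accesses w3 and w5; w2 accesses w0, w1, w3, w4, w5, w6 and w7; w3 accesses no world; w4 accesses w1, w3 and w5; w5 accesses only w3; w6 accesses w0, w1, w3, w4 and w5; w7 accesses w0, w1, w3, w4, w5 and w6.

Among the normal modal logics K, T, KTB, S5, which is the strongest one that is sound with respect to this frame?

Reflexive (axiom T): no — w0 is not related to itself.
Symmetric (axiom B): no — w0 S w1 but not w1 S w0.
Euclidean (axiom 5): no — w0 S w1 and w0 S w4, but not w1 S w4.
So F validates K; T would additionally require S to be reflexive. The strongest is K.

K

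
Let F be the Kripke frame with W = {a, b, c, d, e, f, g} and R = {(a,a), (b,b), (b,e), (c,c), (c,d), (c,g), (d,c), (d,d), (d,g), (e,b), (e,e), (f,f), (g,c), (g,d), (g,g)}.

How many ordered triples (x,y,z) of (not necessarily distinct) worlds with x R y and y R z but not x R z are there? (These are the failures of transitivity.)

0

R is transitive; there are no such tuples.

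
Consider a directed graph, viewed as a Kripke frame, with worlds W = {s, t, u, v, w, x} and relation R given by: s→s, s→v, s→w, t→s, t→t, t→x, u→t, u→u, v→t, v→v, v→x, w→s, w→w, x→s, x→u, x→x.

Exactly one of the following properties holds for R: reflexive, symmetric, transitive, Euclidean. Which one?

Reflexive: yes — every world is R-related to itself.
Symmetric: no — s R v but not v R s.
Transitive: no — s R v and v R t, but not s R t.
Euclidean: no — s R v and s R w, but not v R w.
Only reflexive holds.

reflexive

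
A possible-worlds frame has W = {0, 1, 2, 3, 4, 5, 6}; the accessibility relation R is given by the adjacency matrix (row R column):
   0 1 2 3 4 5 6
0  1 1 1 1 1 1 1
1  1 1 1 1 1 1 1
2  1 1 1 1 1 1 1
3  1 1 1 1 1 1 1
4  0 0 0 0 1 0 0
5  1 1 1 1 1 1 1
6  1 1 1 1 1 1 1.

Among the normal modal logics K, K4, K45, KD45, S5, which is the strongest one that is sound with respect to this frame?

Transitive (axiom 4): yes — every two-step R-path is closed by a direct edge.
Euclidean (axiom 5): no — 0 R 4 and 0 R 1, but not 4 R 1.
Serial (axiom D): yes — every world has a successor (e.g. 0 R 0).
Reflexive (axiom T): yes — every world is R-related to itself.
So F validates K, K4; K45 would additionally require R to be Euclidean. The strongest is K4.

K4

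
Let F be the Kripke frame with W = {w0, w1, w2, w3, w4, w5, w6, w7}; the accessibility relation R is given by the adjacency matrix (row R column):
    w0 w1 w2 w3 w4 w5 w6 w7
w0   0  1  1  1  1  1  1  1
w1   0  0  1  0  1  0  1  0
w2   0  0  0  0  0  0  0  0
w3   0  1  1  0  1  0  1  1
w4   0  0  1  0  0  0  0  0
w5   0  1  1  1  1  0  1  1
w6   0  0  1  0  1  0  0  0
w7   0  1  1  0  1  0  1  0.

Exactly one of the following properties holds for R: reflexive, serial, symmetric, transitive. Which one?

Reflexive: no — w0 is not related to itself.
Serial: no — w2 has no R-successor.
Symmetric: no — w0 R w1 but not w1 R w0.
Transitive: yes — every two-step R-path is closed by a direct edge.
Only transitive holds.

transitive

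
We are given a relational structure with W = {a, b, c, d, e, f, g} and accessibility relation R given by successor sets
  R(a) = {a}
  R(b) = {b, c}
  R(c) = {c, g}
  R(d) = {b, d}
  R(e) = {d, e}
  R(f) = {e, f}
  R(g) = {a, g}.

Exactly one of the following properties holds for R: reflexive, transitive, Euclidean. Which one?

reflexive

Reflexive: yes — every world is R-related to itself.
Transitive: no — b R c and c R g, but not b R g.
Euclidean: no — b R c and b R b, but not c R b.
Only reflexive holds.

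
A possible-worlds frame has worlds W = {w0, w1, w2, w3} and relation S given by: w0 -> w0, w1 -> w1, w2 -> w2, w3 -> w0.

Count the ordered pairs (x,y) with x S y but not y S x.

1

Enumerating: (w3,w0).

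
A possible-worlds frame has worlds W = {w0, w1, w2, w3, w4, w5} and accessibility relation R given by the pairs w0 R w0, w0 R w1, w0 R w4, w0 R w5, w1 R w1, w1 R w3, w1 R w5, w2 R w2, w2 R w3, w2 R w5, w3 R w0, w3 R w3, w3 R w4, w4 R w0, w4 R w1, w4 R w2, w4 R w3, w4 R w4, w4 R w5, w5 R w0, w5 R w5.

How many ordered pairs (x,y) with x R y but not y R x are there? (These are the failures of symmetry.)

9

Enumerating: (w0,w1), (w1,w3), (w1,w5), (w2,w3), (w2,w5), (w3,w0), (w4,w1), (w4,w2), (w4,w5).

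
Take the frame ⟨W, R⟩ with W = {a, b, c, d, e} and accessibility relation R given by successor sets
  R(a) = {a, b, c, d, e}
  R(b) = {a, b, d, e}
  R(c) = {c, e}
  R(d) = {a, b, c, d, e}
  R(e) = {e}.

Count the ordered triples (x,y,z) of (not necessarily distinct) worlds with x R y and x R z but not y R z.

Enumerating: (a,b,c), (a,c,a), (a,c,b), (a,c,d), (a,e,a), (a,e,b), (a,e,c), (a,e,d), (b,e,a), (b,e,b), (b,e,d), (c,e,c), … and 8 more.
Total: 20.

20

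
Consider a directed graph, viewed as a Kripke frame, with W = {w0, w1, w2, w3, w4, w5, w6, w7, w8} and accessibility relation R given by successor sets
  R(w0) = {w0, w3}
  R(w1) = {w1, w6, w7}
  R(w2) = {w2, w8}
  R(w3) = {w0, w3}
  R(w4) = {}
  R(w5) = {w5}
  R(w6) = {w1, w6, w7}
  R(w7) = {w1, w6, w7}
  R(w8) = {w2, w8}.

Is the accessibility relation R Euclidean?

Yes

Euclidean: yes — any two successors of a common world are R-related.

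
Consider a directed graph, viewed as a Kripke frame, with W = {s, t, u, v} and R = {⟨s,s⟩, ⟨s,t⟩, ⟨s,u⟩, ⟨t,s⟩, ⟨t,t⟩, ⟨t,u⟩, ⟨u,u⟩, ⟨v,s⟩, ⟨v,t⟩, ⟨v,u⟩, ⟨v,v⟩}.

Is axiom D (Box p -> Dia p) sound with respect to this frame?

Yes

The schema D characterises exactly the serial frames.
Serial: yes — every world has a successor (e.g. s R s).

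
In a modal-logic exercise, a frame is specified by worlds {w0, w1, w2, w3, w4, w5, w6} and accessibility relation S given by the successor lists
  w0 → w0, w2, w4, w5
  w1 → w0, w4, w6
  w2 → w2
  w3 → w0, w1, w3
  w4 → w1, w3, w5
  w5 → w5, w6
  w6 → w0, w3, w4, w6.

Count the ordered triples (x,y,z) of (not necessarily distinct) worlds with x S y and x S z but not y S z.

31

Enumerating: (w0,w2,w0), (w0,w2,w4), (w0,w2,w5), (w0,w4,w0), (w0,w4,w2), (w0,w4,w4), (w0,w5,w0), (w0,w5,w2), (w0,w5,w4), (w1,w0,w6), (w1,w4,w0), (w1,w4,w4), … and 19 more.
Total: 31.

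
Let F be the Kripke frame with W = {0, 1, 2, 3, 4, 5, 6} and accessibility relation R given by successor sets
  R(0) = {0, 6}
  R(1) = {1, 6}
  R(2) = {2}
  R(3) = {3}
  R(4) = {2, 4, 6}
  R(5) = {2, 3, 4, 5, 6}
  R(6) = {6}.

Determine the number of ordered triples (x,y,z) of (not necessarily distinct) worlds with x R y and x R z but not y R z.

Enumerating: (0,6,0), (1,6,1), (4,2,4), (4,2,6), (4,6,2), (4,6,4), (5,2,3), (5,2,4), (5,2,5), (5,2,6), (5,3,2), (5,3,4), … and 8 more.
Total: 20.

20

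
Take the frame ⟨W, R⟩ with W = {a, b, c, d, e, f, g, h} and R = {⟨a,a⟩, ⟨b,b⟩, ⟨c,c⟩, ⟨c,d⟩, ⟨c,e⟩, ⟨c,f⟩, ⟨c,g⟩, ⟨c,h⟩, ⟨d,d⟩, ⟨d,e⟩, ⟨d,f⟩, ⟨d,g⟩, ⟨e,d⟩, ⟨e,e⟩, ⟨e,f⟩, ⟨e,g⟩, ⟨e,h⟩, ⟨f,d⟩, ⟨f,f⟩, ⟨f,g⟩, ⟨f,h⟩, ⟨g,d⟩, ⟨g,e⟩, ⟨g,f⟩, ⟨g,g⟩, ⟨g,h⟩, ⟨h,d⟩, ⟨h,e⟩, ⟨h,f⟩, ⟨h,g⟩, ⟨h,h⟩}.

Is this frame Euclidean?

No

Euclidean: no — c R d and c R h, but not d R h.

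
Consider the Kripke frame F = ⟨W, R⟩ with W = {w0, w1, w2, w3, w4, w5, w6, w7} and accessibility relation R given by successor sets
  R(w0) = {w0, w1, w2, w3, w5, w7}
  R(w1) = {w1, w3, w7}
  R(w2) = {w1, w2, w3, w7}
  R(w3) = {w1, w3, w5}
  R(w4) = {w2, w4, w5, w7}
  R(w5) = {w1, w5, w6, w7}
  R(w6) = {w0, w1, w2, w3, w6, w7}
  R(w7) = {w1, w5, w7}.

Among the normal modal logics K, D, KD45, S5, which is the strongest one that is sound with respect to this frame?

Serial (axiom D): yes — every world has a successor (e.g. w0 R w0).
Euclidean (axiom 5): no — w0 R w1 and w0 R w2, but not w1 R w2.
Transitive (axiom 4): no — w0 R w5 and w5 R w6, but not w0 R w6.
Reflexive (axiom T): yes — every world is R-related to itself.
So F validates K, D; KD45 would additionally require R to be Euclidean and transitive. The strongest is D.

D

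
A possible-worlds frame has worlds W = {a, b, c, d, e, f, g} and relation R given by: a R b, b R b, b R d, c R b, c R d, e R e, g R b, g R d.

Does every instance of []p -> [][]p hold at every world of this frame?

By correspondence theory, 4 is valid on a frame iff R is transitive.
Transitive: no — a R b and b R d, but not a R d.

No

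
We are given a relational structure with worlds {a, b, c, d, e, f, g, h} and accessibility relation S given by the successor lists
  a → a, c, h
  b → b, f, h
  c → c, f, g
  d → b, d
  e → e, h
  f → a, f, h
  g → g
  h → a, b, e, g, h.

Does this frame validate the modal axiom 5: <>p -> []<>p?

No

Axiom 5 corresponds to the accessibility relation being Euclidean.
Euclidean: no — a S c and a S h, but not c S h.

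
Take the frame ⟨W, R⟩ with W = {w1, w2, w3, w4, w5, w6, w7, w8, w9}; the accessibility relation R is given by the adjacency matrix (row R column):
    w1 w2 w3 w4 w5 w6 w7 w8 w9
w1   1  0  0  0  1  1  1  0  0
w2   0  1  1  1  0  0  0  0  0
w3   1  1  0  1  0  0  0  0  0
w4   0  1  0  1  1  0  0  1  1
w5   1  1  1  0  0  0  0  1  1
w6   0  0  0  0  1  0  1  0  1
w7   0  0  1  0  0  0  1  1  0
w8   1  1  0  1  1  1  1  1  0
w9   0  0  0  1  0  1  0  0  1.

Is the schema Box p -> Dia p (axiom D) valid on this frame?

Yes

The schema D characterises exactly the serial frames.
Serial: yes — every world has a successor (e.g. w1 R w1).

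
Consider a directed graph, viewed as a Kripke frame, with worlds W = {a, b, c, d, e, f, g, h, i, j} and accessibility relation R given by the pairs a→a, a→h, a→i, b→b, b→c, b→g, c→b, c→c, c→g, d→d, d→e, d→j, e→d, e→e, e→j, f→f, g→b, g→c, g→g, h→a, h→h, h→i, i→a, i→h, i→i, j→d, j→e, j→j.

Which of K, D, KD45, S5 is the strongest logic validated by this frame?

S5

Serial (axiom D): yes — every world has a successor (e.g. a R a).
Euclidean (axiom 5): yes — any two successors of a common world are R-related.
Transitive (axiom 4): yes — every two-step R-path is closed by a direct edge.
Reflexive (axiom T): yes — every world is R-related to itself.
So F validates K, D, KD45, S5. The strongest is S5.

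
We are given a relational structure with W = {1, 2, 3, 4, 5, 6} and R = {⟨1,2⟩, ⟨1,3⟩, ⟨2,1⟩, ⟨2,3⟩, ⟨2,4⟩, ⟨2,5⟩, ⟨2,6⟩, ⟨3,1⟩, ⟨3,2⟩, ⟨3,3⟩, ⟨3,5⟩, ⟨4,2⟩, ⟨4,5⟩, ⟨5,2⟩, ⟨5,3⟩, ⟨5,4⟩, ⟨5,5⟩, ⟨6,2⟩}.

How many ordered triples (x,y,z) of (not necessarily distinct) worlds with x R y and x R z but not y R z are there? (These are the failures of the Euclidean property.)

Enumerating: (1,2,2), (2,1,1), (2,1,4), (2,1,5), (2,1,6), (2,3,4), (2,3,6), (2,4,1), (2,4,3), (2,4,4), (2,4,6), (2,5,1), … and 16 more.
Total: 28.

28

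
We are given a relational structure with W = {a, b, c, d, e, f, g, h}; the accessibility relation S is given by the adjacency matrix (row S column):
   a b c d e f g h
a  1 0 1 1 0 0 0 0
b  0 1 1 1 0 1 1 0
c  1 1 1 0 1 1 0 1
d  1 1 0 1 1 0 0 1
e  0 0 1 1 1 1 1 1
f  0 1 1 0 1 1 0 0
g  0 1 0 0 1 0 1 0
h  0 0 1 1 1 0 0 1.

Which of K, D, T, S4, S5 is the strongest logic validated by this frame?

Serial (axiom D): yes — every world has a successor (e.g. a S a).
Reflexive (axiom T): yes — every world is S-related to itself.
Transitive (axiom 4): no — a S c and c S b, but not a S b.
Euclidean (axiom 5): no — a S c and a S d, but not c S d.
So F validates K, D, T; S4 would additionally require S to be transitive. The strongest is T.

T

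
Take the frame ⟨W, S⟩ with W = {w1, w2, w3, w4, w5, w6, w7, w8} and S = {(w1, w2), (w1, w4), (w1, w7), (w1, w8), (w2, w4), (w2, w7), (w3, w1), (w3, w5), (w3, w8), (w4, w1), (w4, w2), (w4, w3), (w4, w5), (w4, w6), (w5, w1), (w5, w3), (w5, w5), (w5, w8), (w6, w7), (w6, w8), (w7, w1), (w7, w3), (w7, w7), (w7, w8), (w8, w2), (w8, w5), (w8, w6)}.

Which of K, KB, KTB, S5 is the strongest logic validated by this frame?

Symmetric (axiom B): no — w1 S w2 but not w2 S w1.
Reflexive (axiom T): no — w1 is not related to itself.
Euclidean (axiom 5): no — w1 S w2 and w1 S w8, but not w2 S w8.
So F validates K; KB would additionally require S to be symmetric. The strongest is K.

K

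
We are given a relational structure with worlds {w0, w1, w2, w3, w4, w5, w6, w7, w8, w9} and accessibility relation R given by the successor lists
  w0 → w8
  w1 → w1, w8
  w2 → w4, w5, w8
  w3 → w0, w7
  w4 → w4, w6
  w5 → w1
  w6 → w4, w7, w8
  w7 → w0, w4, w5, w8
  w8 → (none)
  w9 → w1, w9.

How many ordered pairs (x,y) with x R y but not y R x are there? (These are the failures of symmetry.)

Enumerating: (w0,w8), (w1,w8), (w2,w4), (w2,w5), (w2,w8), (w3,w0), (w3,w7), (w5,w1), (w6,w7), (w6,w8), (w7,w0), (w7,w4), (w7,w5), (w7,w8), (w9,w1).

15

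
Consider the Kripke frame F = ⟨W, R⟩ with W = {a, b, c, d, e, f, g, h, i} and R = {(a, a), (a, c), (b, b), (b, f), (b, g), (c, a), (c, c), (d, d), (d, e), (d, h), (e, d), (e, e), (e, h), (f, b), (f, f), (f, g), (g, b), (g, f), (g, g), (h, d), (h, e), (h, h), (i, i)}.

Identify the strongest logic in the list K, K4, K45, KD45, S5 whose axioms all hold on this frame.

Transitive (axiom 4): yes — every two-step R-path is closed by a direct edge.
Euclidean (axiom 5): yes — any two successors of a common world are R-related.
Serial (axiom D): yes — every world has a successor (e.g. a R a).
Reflexive (axiom T): yes — every world is R-related to itself.
So F validates K, K4, K45, KD45, S5. The strongest is S5.

S5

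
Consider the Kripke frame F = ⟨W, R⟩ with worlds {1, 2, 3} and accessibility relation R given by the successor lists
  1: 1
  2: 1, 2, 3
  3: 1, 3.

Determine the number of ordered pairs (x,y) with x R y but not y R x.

3

Enumerating: (2,1), (2,3), (3,1).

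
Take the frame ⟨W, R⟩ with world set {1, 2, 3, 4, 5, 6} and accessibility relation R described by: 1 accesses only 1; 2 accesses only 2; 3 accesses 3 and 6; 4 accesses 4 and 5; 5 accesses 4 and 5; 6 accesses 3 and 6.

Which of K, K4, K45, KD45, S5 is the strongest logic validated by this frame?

S5

Transitive (axiom 4): yes — every two-step R-path is closed by a direct edge.
Euclidean (axiom 5): yes — any two successors of a common world are R-related.
Serial (axiom D): yes — every world has a successor (e.g. 1 R 1).
Reflexive (axiom T): yes — every world is R-related to itself.
So F validates K, K4, K45, KD45, S5. The strongest is S5.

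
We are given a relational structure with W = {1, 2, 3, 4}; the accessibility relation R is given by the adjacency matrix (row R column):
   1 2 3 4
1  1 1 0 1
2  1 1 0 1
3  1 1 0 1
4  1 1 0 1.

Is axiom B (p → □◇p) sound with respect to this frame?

The schema B characterises exactly the symmetric frames.
Symmetric: no — 3 R 1 but not 1 R 3.

No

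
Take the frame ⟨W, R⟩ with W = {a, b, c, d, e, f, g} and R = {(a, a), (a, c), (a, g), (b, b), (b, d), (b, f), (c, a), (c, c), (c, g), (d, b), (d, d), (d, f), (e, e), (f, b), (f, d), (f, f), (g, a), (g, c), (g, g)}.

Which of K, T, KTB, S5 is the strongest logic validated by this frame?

Reflexive (axiom T): yes — every world is R-related to itself.
Symmetric (axiom B): yes — every pair in R has its reverse in R.
Euclidean (axiom 5): yes — any two successors of a common world are R-related.
So F validates K, T, KTB, S5. The strongest is S5.

S5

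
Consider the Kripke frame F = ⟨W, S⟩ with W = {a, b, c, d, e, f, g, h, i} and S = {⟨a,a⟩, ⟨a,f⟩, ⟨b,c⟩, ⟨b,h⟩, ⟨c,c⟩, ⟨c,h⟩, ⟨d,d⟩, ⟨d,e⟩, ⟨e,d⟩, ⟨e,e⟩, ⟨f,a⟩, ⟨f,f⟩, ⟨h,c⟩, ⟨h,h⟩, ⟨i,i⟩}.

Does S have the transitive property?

Transitive: yes — every two-step S-path is closed by a direct edge.

Yes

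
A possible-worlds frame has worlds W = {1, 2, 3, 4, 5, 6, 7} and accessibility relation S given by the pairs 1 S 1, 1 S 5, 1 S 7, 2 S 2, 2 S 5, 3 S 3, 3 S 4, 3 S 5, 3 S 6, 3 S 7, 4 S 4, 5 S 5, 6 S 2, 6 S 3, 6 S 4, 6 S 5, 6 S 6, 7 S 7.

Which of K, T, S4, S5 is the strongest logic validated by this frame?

Reflexive (axiom T): yes — every world is S-related to itself.
Transitive (axiom 4): no — 3 S 6 and 6 S 2, but not 3 S 2.
Euclidean (axiom 5): no — 1 S 5 and 1 S 7, but not 5 S 7.
So F validates K, T; S4 would additionally require S to be transitive. The strongest is T.

T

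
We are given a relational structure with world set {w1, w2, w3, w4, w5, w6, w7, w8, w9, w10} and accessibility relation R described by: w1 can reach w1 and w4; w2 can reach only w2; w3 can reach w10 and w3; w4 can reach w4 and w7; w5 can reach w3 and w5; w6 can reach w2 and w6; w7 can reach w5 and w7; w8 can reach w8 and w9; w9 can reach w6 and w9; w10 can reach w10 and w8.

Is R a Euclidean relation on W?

No

Euclidean: no — w1 R w4 and w1 R w1, but not w4 R w1.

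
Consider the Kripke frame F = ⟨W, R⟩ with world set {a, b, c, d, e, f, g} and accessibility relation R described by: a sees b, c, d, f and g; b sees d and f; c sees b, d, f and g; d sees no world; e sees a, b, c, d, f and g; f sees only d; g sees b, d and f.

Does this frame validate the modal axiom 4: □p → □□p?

Axiom 4 corresponds to the accessibility relation being transitive.
Transitive: yes — every two-step R-path is closed by a direct edge.

Yes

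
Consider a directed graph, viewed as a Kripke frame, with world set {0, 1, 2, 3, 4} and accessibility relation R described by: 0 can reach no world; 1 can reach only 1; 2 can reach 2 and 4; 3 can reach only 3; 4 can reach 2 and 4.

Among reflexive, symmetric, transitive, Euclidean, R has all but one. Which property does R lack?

Reflexive: no — 0 is not related to itself.
Symmetric: yes — every pair in R has its reverse in R.
Transitive: yes — every two-step R-path is closed by a direct edge.
Euclidean: yes — any two successors of a common world are R-related.
Only reflexive fails.

reflexive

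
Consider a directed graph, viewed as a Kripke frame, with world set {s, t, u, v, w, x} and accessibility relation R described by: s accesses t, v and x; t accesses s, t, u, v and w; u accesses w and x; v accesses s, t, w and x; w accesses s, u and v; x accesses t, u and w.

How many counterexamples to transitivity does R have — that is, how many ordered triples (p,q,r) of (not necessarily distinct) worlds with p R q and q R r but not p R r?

33

Enumerating: (s,t,s), (s,t,u), (s,t,w), (s,v,s), (s,v,w), (s,x,u), (s,x,w), (t,s,x), (t,u,x), (t,v,x), (u,w,s), (u,w,u), … and 21 more.
Total: 33.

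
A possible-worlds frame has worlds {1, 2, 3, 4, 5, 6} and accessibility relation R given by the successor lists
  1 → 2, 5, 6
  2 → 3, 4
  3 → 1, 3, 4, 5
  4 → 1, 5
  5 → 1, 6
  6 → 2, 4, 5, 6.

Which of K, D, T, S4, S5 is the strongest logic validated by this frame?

Serial (axiom D): yes — every world has a successor (e.g. 1 R 2).
Reflexive (axiom T): no — 1 is not related to itself.
Transitive (axiom 4): no — 1 R 2 and 2 R 3, but not 1 R 3.
Euclidean (axiom 5): no — 1 R 2 and 1 R 5, but not 2 R 5.
So F validates K, D; T would additionally require R to be reflexive. The strongest is D.

D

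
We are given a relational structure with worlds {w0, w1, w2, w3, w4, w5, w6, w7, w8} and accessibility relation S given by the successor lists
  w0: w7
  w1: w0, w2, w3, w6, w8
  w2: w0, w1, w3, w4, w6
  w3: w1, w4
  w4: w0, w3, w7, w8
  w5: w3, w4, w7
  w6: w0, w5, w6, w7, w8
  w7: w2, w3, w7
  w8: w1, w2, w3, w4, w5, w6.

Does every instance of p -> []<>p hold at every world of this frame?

No

Axiom B corresponds to the accessibility relation being symmetric.
Symmetric: no — w0 S w7 but not w7 S w0.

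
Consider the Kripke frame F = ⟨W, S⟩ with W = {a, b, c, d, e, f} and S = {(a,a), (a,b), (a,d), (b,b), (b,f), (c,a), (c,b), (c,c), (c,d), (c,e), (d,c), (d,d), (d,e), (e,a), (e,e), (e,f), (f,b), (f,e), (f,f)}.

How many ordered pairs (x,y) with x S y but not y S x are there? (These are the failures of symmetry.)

Enumerating: (a,b), (a,d), (c,a), (c,b), (c,e), (d,e), (e,a).

7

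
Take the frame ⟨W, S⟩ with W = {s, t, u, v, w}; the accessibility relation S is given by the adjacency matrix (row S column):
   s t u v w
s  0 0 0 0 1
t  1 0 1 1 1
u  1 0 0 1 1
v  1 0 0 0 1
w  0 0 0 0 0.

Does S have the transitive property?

Yes

Transitive: yes — every two-step S-path is closed by a direct edge.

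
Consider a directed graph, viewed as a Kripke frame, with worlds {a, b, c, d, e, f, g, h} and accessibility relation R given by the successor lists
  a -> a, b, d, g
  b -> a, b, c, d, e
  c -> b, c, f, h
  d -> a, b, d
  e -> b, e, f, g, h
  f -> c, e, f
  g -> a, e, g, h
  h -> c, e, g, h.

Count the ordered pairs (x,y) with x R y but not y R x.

R is symmetric; there are no such tuples.

0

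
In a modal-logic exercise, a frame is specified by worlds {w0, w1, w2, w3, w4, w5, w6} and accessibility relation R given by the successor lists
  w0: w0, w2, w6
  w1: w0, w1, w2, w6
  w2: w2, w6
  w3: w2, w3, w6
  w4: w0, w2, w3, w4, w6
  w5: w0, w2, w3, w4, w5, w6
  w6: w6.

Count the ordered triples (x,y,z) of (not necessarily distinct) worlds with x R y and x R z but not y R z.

Enumerating: (w0,w2,w0), (w0,w6,w0), (w0,w6,w2), (w1,w0,w1), (w1,w2,w0), (w1,w2,w1), (w1,w6,w0), (w1,w6,w1), (w1,w6,w2), (w2,w6,w2), (w3,w2,w3), (w3,w6,w2), … and 28 more.
Total: 40.

40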